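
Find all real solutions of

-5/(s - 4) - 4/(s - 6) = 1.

s = -4.217 or s = 5.217

Multiply both sides by (s - 4)(s - 6):
-5(s - 6) - 4(s - 4) = (s - 4)(s - 6).
Expand and collect terms: s^2 - s - 22 = 0.
By the quadratic formula, s = (1 +/- sqrt(89)) / 2, so s ~= 5.217 or s ~= -4.217.
Neither value makes a denominator zero (s != 4, s != 6), so both are valid.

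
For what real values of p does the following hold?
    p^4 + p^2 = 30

Let u = p^2. The equation becomes u^2 + u - 30 = 0.
Factor: (u + 6)(u - 5) = 0, so u = -6 or u = 5.
p^2 = -6 < 0 has no real solution.
p^2 = 5 gives p = +/-sqrt(5) ~= +/-2.2361.

p = -2.2361 or p = 2.2361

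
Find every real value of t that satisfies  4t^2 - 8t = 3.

Rearrange to standard form: 4t^2 - 8t - 3 = 0.
Discriminant: (-8)^2 - 4*4*(-3) = 112.
Quadratic formula: t = (8 +/- sqrt(112)) / 8.
So t = 1 + sqrt(7)/2 ~= 2.3229 or t = 1 - sqrt(7)/2 ~= -0.3229.

t = -0.3229 or t = 2.3229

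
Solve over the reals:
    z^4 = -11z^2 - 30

No real solutions.

Let u = z^2. The equation becomes u^2 + 11u + 30 = 0.
Factor: (u + 6)(u + 5) = 0, so u = -6 or u = -5.
z^2 = -6 < 0 has no real solution.
z^2 = -5 < 0 has no real solution.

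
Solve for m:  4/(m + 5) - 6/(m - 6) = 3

m = -3.3014 or m = 3.6348

Multiply both sides by (m + 5)(m - 6):
4(m - 6) - 6(m + 5) = 3(m + 5)(m - 6).
Expand and collect terms: 3m² - m - 36 = 0.
By the quadratic formula, m = (1 ± √433) / 6, so m ≈ 3.6348 or m ≈ -3.3014.
Neither value makes a denominator zero (m ≠ -5, m ≠ 6), so both are valid.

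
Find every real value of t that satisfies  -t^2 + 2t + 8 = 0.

Factor: -1(t + 2)(t - 4) = 0.
So t = -2 or t = 4.

t = -2 or t = 4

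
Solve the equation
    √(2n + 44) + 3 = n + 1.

Isolate the radical: √(2n + 44) = n - 2.
Square both sides: 2n + 44 = (n - 2)².
Expand and rearrange: n² - 6n - 40 = 0.
Solving gives n = 10 or n = -4.
Check each candidate in the original equation:
  n = 10: √(64) = 8, while n - 2 = 8 — valid.
  n = -4: √(36) = 6, while n - 2 = -6 — extraneous.

n = 10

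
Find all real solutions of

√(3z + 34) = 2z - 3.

z = 5

Square both sides: 3z + 34 = (2z - 3)².
Expand and rearrange: 4z² - 15z - 25 = 0.
Solving gives z = 5 or z = -1.25.
Check each candidate in the original equation:
  z = 5: √(49) = 7, while 2z - 3 = 7 — valid.
  z = -1.25: √(30.25) = 5.5, while 2z - 3 = -5.5 — extraneous.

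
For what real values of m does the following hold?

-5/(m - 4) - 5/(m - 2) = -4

m = 2.6492 or m = 5.8508

Multiply both sides by (m - 4)(m - 2):
-5(m - 2) - 5(m - 4) = -4(m - 4)(m - 2).
Expand and collect terms: -4m^2 + 34m - 62 = 0.
By the quadratic formula, m = (-34 +/- sqrt(164)) / -8, so m ~= 2.6492 or m ~= 5.8508.
Neither value makes a denominator zero (m != 4, m != 2), so both are valid.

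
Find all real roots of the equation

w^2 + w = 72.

Bring every term to one side: w^2 + w - 72 = 0.
Factor: (w + 9)(w - 8) = 0.
So w = -9 or w = 8.

w = -9 or w = 8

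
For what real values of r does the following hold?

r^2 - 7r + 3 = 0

r = 0.4586 or r = 6.5414

Discriminant: (-7)^2 - 4*1*3 = 37.
Quadratic formula: r = (7 +/- sqrt(37)) / 2.
So r = sqrt(37)/2 + 7/2 ~= 6.5414 or r = 7/2 - sqrt(37)/2 ~= 0.4586.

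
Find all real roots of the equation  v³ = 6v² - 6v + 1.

Rearrange: v³ - 6v² + 6v - 1 = 0.
Possible rational roots are divisors of -1. Testing v = 1 gives 0, so (v - 1) is a factor.
Divide: v³ - 6v² + 6v - 1 = (v - 1)(v² - 5v + 1).
Apply the quadratic formula to v² - 5v + 1 = 0: v = (5 ± √21)/2, i.e. v ≈ 4.7913 or v ≈ 0.2087.

v = 0.2087 or v = 1 or v = 4.7913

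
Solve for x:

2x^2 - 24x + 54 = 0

Factor: 2(x - 3)(x - 9) = 0.
So x = 3 or x = 9.

x = 3 or x = 9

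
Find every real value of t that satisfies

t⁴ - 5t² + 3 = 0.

Let u = t². The equation becomes u² - 5u + 3 = 0.
By the quadratic formula, u = √(13)/2 + 5/2 or u = 5/2 - √(13)/2.
t² = √(13)/2 + 5/2 gives t = ±√(√(13)/2 + 5/2) ≈ ±2.0743.
t² = 5/2 - √(13)/2 gives t = ±√(5/2 - √(13)/2) ≈ ±0.835.

t = -2.0743 or t = -0.835 or t = 0.835 or t = 2.0743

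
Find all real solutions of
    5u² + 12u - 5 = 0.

Discriminant: (12)² − 4·5·(-5) = 244.
Quadratic formula: u = (-12 ± √244) / 10.
So u = -6/5 + √(61)/5 ≈ 0.362 or u = -√(61)/5 - 6/5 ≈ -2.762.

u = -2.762 or u = 0.362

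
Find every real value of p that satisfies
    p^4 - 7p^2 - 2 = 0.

p = -2.6972 or p = 2.6972

Let u = p^2. The equation becomes u^2 - 7u - 2 = 0.
By the quadratic formula, u = 7/2 + sqrt(57)/2 or u = 7/2 - sqrt(57)/2.
p^2 = 7/2 + sqrt(57)/2 gives p = +/-sqrt(7/2 + sqrt(57)/2) ~= +/-2.6972.
p^2 = 7/2 - sqrt(57)/2 < 0 has no real solution.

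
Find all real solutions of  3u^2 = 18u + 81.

Bring every term to one side: 3u^2 - 18u - 81 = 0.
Factor: 3(u - 9)(u + 3) = 0.
So u = 9 or u = -3.

u = -3 or u = 9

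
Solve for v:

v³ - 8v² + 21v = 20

Rearrange: v³ - 8v² + 21v - 20 = 0.
Possible rational roots are divisors of -20. Testing v = 4 gives 0, so (v - 4) is a factor.
Divide: v³ - 8v² + 21v - 20 = (v - 4)(v² - 4v + 5).
The quadratic v² - 4v + 5 has discriminant -4 < 0, so no further real roots.

v = 4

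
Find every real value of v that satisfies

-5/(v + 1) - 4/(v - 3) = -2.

v = 0.4105 or v = 6.0895

Multiply both sides by (v + 1)(v - 3):
-5(v - 3) - 4(v + 1) = -2(v + 1)(v - 3).
Expand and collect terms: -2v² + 13v - 5 = 0.
By the quadratic formula, v = (-13 ± √129) / -4, so v ≈ 0.4105 or v ≈ 6.0895.
Neither value makes a denominator zero (v ≠ -1, v ≠ 3), so both are valid.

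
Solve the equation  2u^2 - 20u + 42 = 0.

Factor: 2(u - 3)(u - 7) = 0.
So u = 3 or u = 7.

u = 3 or u = 7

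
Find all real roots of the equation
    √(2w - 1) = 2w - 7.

w = 5

Square both sides: 2w - 1 = (2w - 7)².
Expand and rearrange: 4w² - 30w + 50 = 0.
Solving gives w = 5 or w = 2.5.
Check each candidate in the original equation:
  w = 5: √(9) = 3, while 2w - 7 = 3 — valid.
  w = 2.5: √(4) = 2, while 2w - 7 = -2 — extraneous.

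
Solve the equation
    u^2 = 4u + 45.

u = -5 or u = 9

Bring every term to one side: u^2 - 4u - 45 = 0.
Factor: (u + 5)(u - 9) = 0.
So u = -5 or u = 9.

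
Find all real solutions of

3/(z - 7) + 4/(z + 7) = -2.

Multiply both sides by (z - 7)(z + 7):
3(z + 7) + 4(z - 7) = -2(z - 7)(z + 7).
Expand and collect terms: -2z² - 7z + 105 = 0.
By the quadratic formula, z = (7 ± √889) / -4, so z ≈ -9.204 or z ≈ 5.704.
Neither value makes a denominator zero (z ≠ 7, z ≠ -7), so both are valid.

z = -9.204 or z = 5.704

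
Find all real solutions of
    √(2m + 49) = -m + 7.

m = 0

Square both sides: 2m + 49 = (-m + 7)².
Expand and rearrange: m² - 16m = 0.
Solving gives m = 16 or m = 0.
Check each candidate in the original equation:
  m = 16: √(81) = 9, while -m + 7 = -9 — extraneous.
  m = 0: √(49) = 7, while -m + 7 = 7 — valid.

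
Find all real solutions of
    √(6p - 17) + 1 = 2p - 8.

Isolate the radical: √(6p - 17) = 2p - 9.
Square both sides: 6p - 17 = (2p - 9)².
Expand and rearrange: 4p² - 42p + 98 = 0.
Solving gives p = 7 or p = 3.5.
Check each candidate in the original equation:
  p = 7: √(25) = 5, while 2p - 9 = 5 — valid.
  p = 3.5: √(4) = 2, while 2p - 9 = -2 — extraneous.

p = 7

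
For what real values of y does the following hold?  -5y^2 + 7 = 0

Discriminant: (0)^2 - 4*(-5)*7 = 140.
Quadratic formula: y = (0 +/- sqrt(140)) / (-10).
So y = -sqrt(35)/5 ~= -1.1832 or y = sqrt(35)/5 ~= 1.1832.

y = -1.1832 or y = 1.1832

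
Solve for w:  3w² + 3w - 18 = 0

Factor: 3(w + 3)(w - 2) = 0.
So w = -3 or w = 2.

w = -3 or w = 2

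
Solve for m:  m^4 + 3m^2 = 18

m = -1.7321 or m = 1.7321

Let u = m^2. The equation becomes u^2 + 3u - 18 = 0.
Factor: (u - 3)(u + 6) = 0, so u = 3 or u = -6.
m^2 = 3 gives m = +/-sqrt(3) ~= +/-1.7321.
m^2 = -6 < 0 has no real solution.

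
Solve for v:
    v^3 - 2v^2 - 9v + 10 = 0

Possible rational roots are divisors of 10. Testing v = 1 gives 0, so (v - 1) is a factor.
Divide: v^3 - 2v^2 - 9v + 10 = (v - 1)(v^2 - v - 10).
Apply the quadratic formula to v^2 - v - 10 = 0: v = (1 +/- sqrt(41))/2, i.e. v ~= 3.7016 or v ~= -2.7016.

v = -2.7016 or v = 1 or v = 3.7016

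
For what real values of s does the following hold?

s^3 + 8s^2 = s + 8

s = -8 or s = -1 or s = 1

Rearrange: s^3 + 8s^2 - s - 8 = 0.
Possible rational roots are divisors of -8. Testing s = -1 gives 0, so (s + 1) is a factor.
Divide: s^3 + 8s^2 - s - 8 = (s + 1)(s^2 + 7s - 8).
Factor the quadratic: s = 1 or s = -8.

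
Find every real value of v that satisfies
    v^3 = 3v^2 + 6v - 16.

v = -2.3723 or v = 2 or v = 3.3723

Rearrange: v^3 - 3v^2 - 6v + 16 = 0.
Possible rational roots are divisors of 16. Testing v = 2 gives 0, so (v - 2) is a factor.
Divide: v^3 - 3v^2 - 6v + 16 = (v - 2)(v^2 - v - 8).
Apply the quadratic formula to v^2 - v - 8 = 0: v = (1 +/- sqrt(33))/2, i.e. v ~= 3.3723 or v ~= -2.3723.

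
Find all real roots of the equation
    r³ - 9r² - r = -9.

r = -1 or r = 1 or r = 9

Rearrange: r³ - 9r² - r + 9 = 0.
Possible rational roots are divisors of 9. Testing r = 1 gives 0, so (r - 1) is a factor.
Divide: r³ - 9r² - r + 9 = (r - 1)(r² - 8r - 9).
Factor the quadratic: r = 9 or r = -1.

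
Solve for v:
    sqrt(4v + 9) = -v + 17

Square both sides: 4v + 9 = (-v + 17)^2.
Expand and rearrange: v^2 - 38v + 280 = 0.
Solving gives v = 28 or v = 10.
Check each candidate in the original equation:
  v = 28: sqrt(121) = 11, while -v + 17 = -11 — extraneous.
  v = 10: sqrt(49) = 7, while -v + 17 = 7 — valid.

v = 10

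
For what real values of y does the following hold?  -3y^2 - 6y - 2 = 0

y = -1.5774 or y = -0.4226

Discriminant: (-6)^2 - 4*(-3)*(-2) = 12.
Quadratic formula: y = (6 +/- sqrt(12)) / (-6).
So y = -1 - sqrt(3)/3 ~= -1.5774 or y = -1 + sqrt(3)/3 ~= -0.4226.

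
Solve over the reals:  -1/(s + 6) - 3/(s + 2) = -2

s = -5.6458 or s = -0.3542

Multiply both sides by (s + 6)(s + 2):
-(s + 2) - 3(s + 6) = -2(s + 6)(s + 2).
Expand and collect terms: -2s^2 - 12s - 4 = 0.
By the quadratic formula, s = (12 +/- sqrt(112)) / -4, so s ~= -5.6458 or s ~= -0.3542.
Neither value makes a denominator zero (s != -6, s != -2), so both are valid.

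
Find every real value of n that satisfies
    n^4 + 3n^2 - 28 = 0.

Let u = n^2. The equation becomes u^2 + 3u - 28 = 0.
Factor: (u + 7)(u - 4) = 0, so u = -7 or u = 4.
n^2 = -7 < 0 has no real solution.
n^2 = 4 gives n = +/-2.

n = -2 or n = 2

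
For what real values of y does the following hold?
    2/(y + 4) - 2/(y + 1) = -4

y = -4.4365 or y = -0.5635

Multiply both sides by (y + 4)(y + 1):
2(y + 1) - 2(y + 4) = -4(y + 4)(y + 1).
Expand and collect terms: -4y² - 20y - 10 = 0.
By the quadratic formula, y = (20 ± √240) / -8, so y ≈ -4.4365 or y ≈ -0.5635.
Neither value makes a denominator zero (y ≠ -4, y ≠ -1), so both are valid.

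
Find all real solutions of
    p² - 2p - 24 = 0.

Factor: (p - 6)(p + 4) = 0.
So p = 6 or p = -4.

p = -4 or p = 6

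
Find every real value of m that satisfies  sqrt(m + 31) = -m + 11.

m = 5

Square both sides: m + 31 = (-m + 11)^2.
Expand and rearrange: m^2 - 23m + 90 = 0.
Solving gives m = 18 or m = 5.
Check each candidate in the original equation:
  m = 18: sqrt(49) = 7, while -m + 11 = -7 — extraneous.
  m = 5: sqrt(36) = 6, while -m + 11 = 6 — valid.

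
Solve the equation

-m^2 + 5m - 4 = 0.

Factor: -1(m - 4)(m - 1) = 0.
So m = 4 or m = 1.

m = 1 or m = 4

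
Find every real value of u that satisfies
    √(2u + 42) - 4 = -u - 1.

u = -3

Isolate the radical: √(2u + 42) = -u + 3.
Square both sides: 2u + 42 = (-u + 3)².
Expand and rearrange: u² - 8u - 33 = 0.
Solving gives u = 11 or u = -3.
Check each candidate in the original equation:
  u = 11: √(64) = 8, while -u + 3 = -8 — extraneous.
  u = -3: √(36) = 6, while -u + 3 = 6 — valid.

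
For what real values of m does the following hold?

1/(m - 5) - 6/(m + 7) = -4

Multiply both sides by (m - 5)(m + 7):
(m + 7) - 6(m - 5) = -4(m - 5)(m + 7).
Expand and collect terms: -4m^2 - 3m + 103 = 0.
By the quadratic formula, m = (3 +/- sqrt(1657)) / -8, so m ~= -5.4633 or m ~= 4.7133.
Neither value makes a denominator zero (m != 5, m != -7), so both are valid.

m = -5.4633 or m = 4.7133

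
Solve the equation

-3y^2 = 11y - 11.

Rearrange to standard form: -3y^2 - 11y + 11 = 0.
Discriminant: (-11)^2 - 4*(-3)*11 = 253.
Quadratic formula: y = (11 +/- sqrt(253)) / (-6).
So y = -sqrt(253)/6 - 11/6 ~= -4.4843 or y = -11/6 + sqrt(253)/6 ~= 0.8177.

y = -4.4843 or y = 0.8177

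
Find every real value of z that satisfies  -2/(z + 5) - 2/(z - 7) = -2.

z = -4.0828 or z = 8.0828

Multiply both sides by (z + 5)(z - 7):
-2(z - 7) - 2(z + 5) = -2(z + 5)(z - 7).
Expand and collect terms: -2z² + 8z + 66 = 0.
By the quadratic formula, z = (-8 ± √592) / -4, so z ≈ -4.0828 or z ≈ 8.0828.
Neither value makes a denominator zero (z ≠ -5, z ≠ 7), so both are valid.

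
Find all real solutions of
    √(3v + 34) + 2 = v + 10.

Isolate the radical: √(3v + 34) = v + 8.
Square both sides: 3v + 34 = (v + 8)².
Expand and rearrange: v² + 13v + 30 = 0.
Solving gives v = -3 or v = -10.
Check each candidate in the original equation:
  v = -3: √(25) = 5, while v + 8 = 5 — valid.
  v = -10: √(4) = 2, while v + 8 = -2 — extraneous.

v = -3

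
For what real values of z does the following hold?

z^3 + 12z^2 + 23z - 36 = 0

z = -9 or z = -4 or z = 1

Possible rational roots are divisors of -36. Testing z = -4 gives 0, so (z + 4) is a factor.
Divide: z^3 + 12z^2 + 23z - 36 = (z + 4)(z^2 + 8z - 9).
Factor the quadratic: z = 1 or z = -9.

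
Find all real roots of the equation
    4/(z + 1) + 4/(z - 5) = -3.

Multiply both sides by (z + 1)(z - 5):
4(z - 5) + 4(z + 1) = -3(z + 1)(z - 5).
Expand and collect terms: -3z² + 4z + 31 = 0.
By the quadratic formula, z = (-4 ± √388) / -6, so z ≈ -2.6163 or z ≈ 3.9496.
Neither value makes a denominator zero (z ≠ -1, z ≠ 5), so both are valid.

z = -2.6163 or z = 3.9496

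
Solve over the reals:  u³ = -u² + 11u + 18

Rearrange: u³ + u² - 11u - 18 = 0.
Possible rational roots are divisors of -18. Testing u = -2 gives 0, so (u + 2) is a factor.
Divide: u³ + u² - 11u - 18 = (u + 2)(u² - u - 9).
Apply the quadratic formula to u² - u - 9 = 0: u = (1 ± √37)/2, i.e. u ≈ 3.5414 or u ≈ -2.5414.

u = -2.5414 or u = -2 or u = 3.5414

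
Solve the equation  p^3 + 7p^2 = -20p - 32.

p = -4

Rearrange: p^3 + 7p^2 + 20p + 32 = 0.
Possible rational roots are divisors of 32. Testing p = -4 gives 0, so (p + 4) is a factor.
Divide: p^3 + 7p^2 + 20p + 32 = (p + 4)(p^2 + 3p + 8).
The quadratic p^2 + 3p + 8 has discriminant -23 < 0, so no further real roots.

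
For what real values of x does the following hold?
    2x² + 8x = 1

x = -4.1213 or x = 0.1213

Rearrange to standard form: 2x² + 8x - 1 = 0.
Discriminant: (8)² − 4·2·(-1) = 72.
Quadratic formula: x = (-8 ± √72) / 4.
So x = -2 + 3·√(2)/2 ≈ 0.1213 or x = -3·√(2)/2 - 2 ≈ -4.1213.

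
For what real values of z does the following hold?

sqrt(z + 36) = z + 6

z = 0

Square both sides: z + 36 = (z + 6)^2.
Expand and rearrange: z^2 + 11z = 0.
Solving gives z = 0 or z = -11.
Check each candidate in the original equation:
  z = 0: sqrt(36) = 6, while z + 6 = 6 — valid.
  z = -11: sqrt(25) = 5, while z + 6 = -5 — extraneous.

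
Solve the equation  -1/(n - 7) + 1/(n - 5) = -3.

Multiply both sides by (n - 7)(n - 5):
-(n - 5) + (n - 7) = -3(n - 7)(n - 5).
Expand and collect terms: -3n^2 + 36n - 103 = 0.
By the quadratic formula, n = (-36 +/- sqrt(60)) / -6, so n ~= 4.709 or n ~= 7.291.
Neither value makes a denominator zero (n != 7, n != 5), so both are valid.

n = 4.709 or n = 7.291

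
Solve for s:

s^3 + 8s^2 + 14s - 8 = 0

s = -4.4495 or s = -4 or s = 0.4495

Possible rational roots are divisors of -8. Testing s = -4 gives 0, so (s + 4) is a factor.
Divide: s^3 + 8s^2 + 14s - 8 = (s + 4)(s^2 + 4s - 2).
Apply the quadratic formula to s^2 + 4s - 2 = 0: s = (-4 +/- sqrt(24))/2, i.e. s ~= 0.4495 or s ~= -4.4495.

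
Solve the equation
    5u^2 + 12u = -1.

u = -2.3136 or u = -0.0864

Rearrange to standard form: 5u^2 + 12u + 1 = 0.
Discriminant: (12)^2 - 4*5*1 = 124.
Quadratic formula: u = (-12 +/- sqrt(124)) / 10.
So u = -6/5 + sqrt(31)/5 ~= -0.0864 or u = -6/5 - sqrt(31)/5 ~= -2.3136.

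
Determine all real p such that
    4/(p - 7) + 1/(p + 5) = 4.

p = -4.7696 or p = 8.0196

Multiply both sides by (p - 7)(p + 5):
4(p + 5) + (p - 7) = 4(p - 7)(p + 5).
Expand and collect terms: 4p² - 13p - 153 = 0.
By the quadratic formula, p = (13 ± √2617) / 8, so p ≈ 8.0196 or p ≈ -4.7696.
Neither value makes a denominator zero (p ≠ 7, p ≠ -5), so both are valid.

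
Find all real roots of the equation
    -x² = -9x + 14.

x = 2 or x = 7

Bring every term to one side: -x² + 9x - 14 = 0.
Factor: -1(x - 7)(x - 2) = 0.
So x = 7 or x = 2.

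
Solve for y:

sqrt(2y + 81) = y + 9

y = 0

Square both sides: 2y + 81 = (y + 9)^2.
Expand and rearrange: y^2 + 16y = 0.
Solving gives y = 0 or y = -16.
Check each candidate in the original equation:
  y = 0: sqrt(81) = 9, while y + 9 = 9 — valid.
  y = -16: sqrt(49) = 7, while y + 9 = -7 — extraneous.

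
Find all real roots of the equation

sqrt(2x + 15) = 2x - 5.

Square both sides: 2x + 15 = (2x - 5)^2.
Expand and rearrange: 4x^2 - 22x + 10 = 0.
Solving gives x = 5 or x = 0.5.
Check each candidate in the original equation:
  x = 5: sqrt(25) = 5, while 2x - 5 = 5 — valid.
  x = 0.5: sqrt(16) = 4, while 2x - 5 = -4 — extraneous.

x = 5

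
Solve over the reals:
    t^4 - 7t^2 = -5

Let u = t^2. The equation becomes u^2 - 7u + 5 = 0.
By the quadratic formula, u = sqrt(29)/2 + 7/2 or u = 7/2 - sqrt(29)/2.
t^2 = sqrt(29)/2 + 7/2 gives t = +/-sqrt(sqrt(29)/2 + 7/2) ~= +/-2.4885.
t^2 = 7/2 - sqrt(29)/2 gives t = +/-sqrt(7/2 - sqrt(29)/2) ~= +/-0.8986.

t = -2.4885 or t = -0.8986 or t = 0.8986 or t = 2.4885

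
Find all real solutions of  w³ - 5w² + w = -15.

Rearrange: w³ - 5w² + w + 15 = 0.
Possible rational roots are divisors of 15. Testing w = 3 gives 0, so (w - 3) is a factor.
Divide: w³ - 5w² + w + 15 = (w - 3)(w² - 2w - 5).
Apply the quadratic formula to w² - 2w - 5 = 0: w = (2 ± √24)/2, i.e. w ≈ 3.4495 or w ≈ -1.4495.

w = -1.4495 or w = 3 or w = 3.4495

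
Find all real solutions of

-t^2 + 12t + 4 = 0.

t = -0.3246 or t = 12.3246

Discriminant: (12)^2 - 4*(-1)*4 = 160.
Quadratic formula: t = (-12 +/- sqrt(160)) / (-2).
So t = 6 - 2*sqrt(10) ~= -0.3246 or t = 6 + 2*sqrt(10) ~= 12.3246.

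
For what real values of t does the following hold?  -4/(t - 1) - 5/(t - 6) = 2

t = -1.9221 or t = 4.4221

Multiply both sides by (t - 1)(t - 6):
-4(t - 6) - 5(t - 1) = 2(t - 1)(t - 6).
Expand and collect terms: 2t^2 - 5t - 17 = 0.
By the quadratic formula, t = (5 +/- sqrt(161)) / 4, so t ~= 4.4221 or t ~= -1.9221.
Neither value makes a denominator zero (t != 1, t != 6), so both are valid.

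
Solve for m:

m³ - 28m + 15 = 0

m = -5.5414 or m = 0.5414 or m = 5

Possible rational roots are divisors of 15. Testing m = 5 gives 0, so (m - 5) is a factor.
Divide: m³ - 28m + 15 = (m - 5)(m² + 5m - 3).
Apply the quadratic formula to m² + 5m - 3 = 0: m = (-5 ± √37)/2, i.e. m ≈ 0.5414 or m ≈ -5.5414.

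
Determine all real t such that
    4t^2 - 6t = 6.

t = -0.6861 or t = 2.1861

Rearrange to standard form: 4t^2 - 6t - 6 = 0.
Discriminant: (-6)^2 - 4*4*(-6) = 132.
Quadratic formula: t = (6 +/- sqrt(132)) / 8.
So t = 3/4 + sqrt(33)/4 ~= 2.1861 or t = 3/4 - sqrt(33)/4 ~= -0.6861.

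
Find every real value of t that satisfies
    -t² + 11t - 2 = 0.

t = 0.1849 or t = 10.8151

Discriminant: (11)² − 4·(-1)·(-2) = 113.
Quadratic formula: t = (-11 ± √113) / (-2).
So t = 11/2 - √(113)/2 ≈ 0.1849 or t = √(113)/2 + 11/2 ≈ 10.8151.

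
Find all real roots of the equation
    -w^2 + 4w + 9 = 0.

Discriminant: (4)^2 - 4*(-1)*9 = 52.
Quadratic formula: w = (-4 +/- sqrt(52)) / (-2).
So w = 2 - sqrt(13) ~= -1.6056 or w = 2 + sqrt(13) ~= 5.6056.

w = -1.6056 or w = 5.6056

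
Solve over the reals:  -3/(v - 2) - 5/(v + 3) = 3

v = -4.9469 or v = 1.2803

Multiply both sides by (v - 2)(v + 3):
-3(v + 3) - 5(v - 2) = 3(v - 2)(v + 3).
Expand and collect terms: 3v^2 + 11v - 19 = 0.
By the quadratic formula, v = (-11 +/- sqrt(349)) / 6, so v ~= 1.2803 or v ~= -4.9469.
Neither value makes a denominator zero (v != 2, v != -3), so both are valid.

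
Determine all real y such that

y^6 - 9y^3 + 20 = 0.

Let u = y^3. The equation becomes u^2 - 9u + 20 = 0.
Factor: (u - 4)(u - 5) = 0, so u = 4 or u = 5.
y^3 = 4 gives y = (4)^(1/3) ~= 1.5874.
y^3 = 5 gives y = (5)^(1/3) ~= 1.71.

y = 1.5874 or y = 1.71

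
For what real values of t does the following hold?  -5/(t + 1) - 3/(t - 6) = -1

t = 1.8902 or t = 11.1098

Multiply both sides by (t + 1)(t - 6):
-5(t - 6) - 3(t + 1) = -(t + 1)(t - 6).
Expand and collect terms: -t² + 13t - 21 = 0.
By the quadratic formula, t = (-13 ± √85) / -2, so t ≈ 1.8902 or t ≈ 11.1098.
Neither value makes a denominator zero (t ≠ -1, t ≠ 6), so both are valid.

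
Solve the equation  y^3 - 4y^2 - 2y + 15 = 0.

Possible rational roots are divisors of 15. Testing y = 3 gives 0, so (y - 3) is a factor.
Divide: y^3 - 4y^2 - 2y + 15 = (y - 3)(y^2 - y - 5).
Apply the quadratic formula to y^2 - y - 5 = 0: y = (1 +/- sqrt(21))/2, i.e. y ~= 2.7913 or y ~= -1.7913.

y = -1.7913 or y = 2.7913 or y = 3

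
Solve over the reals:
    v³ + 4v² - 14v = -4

v = -6.3166 or v = 0.3166 or v = 2

Rearrange: v³ + 4v² - 14v + 4 = 0.
Possible rational roots are divisors of 4. Testing v = 2 gives 0, so (v - 2) is a factor.
Divide: v³ + 4v² - 14v + 4 = (v - 2)(v² + 6v - 2).
Apply the quadratic formula to v² + 6v - 2 = 0: v = (-6 ± √44)/2, i.e. v ≈ 0.3166 or v ≈ -6.3166.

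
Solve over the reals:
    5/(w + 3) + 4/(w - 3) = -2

Multiply both sides by (w + 3)(w - 3):
5(w - 3) + 4(w + 3) = -2(w + 3)(w - 3).
Expand and collect terms: -2w² - 9w + 21 = 0.
By the quadratic formula, w = (9 ± √249) / -4, so w ≈ -6.1949 or w ≈ 1.6949.
Neither value makes a denominator zero (w ≠ -3, w ≠ 3), so both are valid.

w = -6.1949 or w = 1.6949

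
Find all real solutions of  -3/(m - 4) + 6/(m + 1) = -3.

Multiply both sides by (m - 4)(m + 1):
-3(m + 1) + 6(m - 4) = -3(m - 4)(m + 1).
Expand and collect terms: -3m^2 + 6m + 39 = 0.
By the quadratic formula, m = (-6 +/- sqrt(504)) / -6, so m ~= -2.7417 or m ~= 4.7417.
Neither value makes a denominator zero (m != 4, m != -1), so both are valid.

m = -2.7417 or m = 4.7417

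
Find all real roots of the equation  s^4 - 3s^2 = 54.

s = -3 or s = 3

Let u = s^2. The equation becomes u^2 - 3u - 54 = 0.
Factor: (u - 9)(u + 6) = 0, so u = 9 or u = -6.
s^2 = 9 gives s = +/-3.
s^2 = -6 < 0 has no real solution.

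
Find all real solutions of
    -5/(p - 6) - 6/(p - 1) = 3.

p = -1.5651 or p = 4.8985

Multiply both sides by (p - 6)(p - 1):
-5(p - 1) - 6(p - 6) = 3(p - 6)(p - 1).
Expand and collect terms: 3p² - 10p - 23 = 0.
By the quadratic formula, p = (10 ± √376) / 6, so p ≈ 4.8985 or p ≈ -1.5651.
Neither value makes a denominator zero (p ≠ 6, p ≠ 1), so both are valid.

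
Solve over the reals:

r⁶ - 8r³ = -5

r = 0.8808 or r = 1.9413

Let u = r³. The equation becomes u² - 8u + 5 = 0.
By the quadratic formula, u = √(11) + 4 or u = 4 - √(11).
r³ = √(11) + 4 gives r = ∛(√(11) + 4) ≈ 1.9413.
r³ = 4 - √(11) gives r = ∛(4 - √(11)) ≈ 0.8808.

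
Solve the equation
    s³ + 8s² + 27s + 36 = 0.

s = -3

Possible rational roots are divisors of 36. Testing s = -3 gives 0, so (s + 3) is a factor.
Divide: s³ + 8s² + 27s + 36 = (s + 3)(s² + 5s + 12).
The quadratic s² + 5s + 12 has discriminant -23 < 0, so no further real roots.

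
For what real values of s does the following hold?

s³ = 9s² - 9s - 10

Rearrange: s³ - 9s² + 9s + 10 = 0.
Possible rational roots are divisors of 10. Testing s = 2 gives 0, so (s - 2) is a factor.
Divide: s³ - 9s² + 9s + 10 = (s - 2)(s² - 7s - 5).
Apply the quadratic formula to s² - 7s - 5 = 0: s = (7 ± √69)/2, i.e. s ≈ 7.6533 or s ≈ -0.6533.

s = -0.6533 or s = 2 or s = 7.6533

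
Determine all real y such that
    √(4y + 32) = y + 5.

Square both sides: 4y + 32 = (y + 5)².
Expand and rearrange: y² + 6y - 7 = 0.
Solving gives y = 1 or y = -7.
Check each candidate in the original equation:
  y = 1: √(36) = 6, while y + 5 = 6 — valid.
  y = -7: √(4) = 2, while y + 5 = -2 — extraneous.

y = 1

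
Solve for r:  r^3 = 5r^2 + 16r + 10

r = -1.3589 or r = -1 or r = 7.3589

Rearrange: r^3 - 5r^2 - 16r - 10 = 0.
Possible rational roots are divisors of -10. Testing r = -1 gives 0, so (r + 1) is a factor.
Divide: r^3 - 5r^2 - 16r - 10 = (r + 1)(r^2 - 6r - 10).
Apply the quadratic formula to r^2 - 6r - 10 = 0: r = (6 +/- sqrt(76))/2, i.e. r ~= 7.3589 or r ~= -1.3589.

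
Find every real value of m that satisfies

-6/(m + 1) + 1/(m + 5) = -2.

Multiply both sides by (m + 1)(m + 5):
-6(m + 5) + (m + 1) = -2(m + 1)(m + 5).
Expand and collect terms: -2m² - 7m + 19 = 0.
By the quadratic formula, m = (7 ± √201) / -4, so m ≈ -5.2944 or m ≈ 1.7944.
Neither value makes a denominator zero (m ≠ -1, m ≠ -5), so both are valid.

m = -5.2944 or m = 1.7944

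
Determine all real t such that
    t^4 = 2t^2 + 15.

Let u = t^2. The equation becomes u^2 - 2u - 15 = 0.
Factor: (u + 3)(u - 5) = 0, so u = -3 or u = 5.
t^2 = -3 < 0 has no real solution.
t^2 = 5 gives t = +/-sqrt(5) ~= +/-2.2361.

t = -2.2361 or t = 2.2361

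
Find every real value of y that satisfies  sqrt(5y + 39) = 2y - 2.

Square both sides: 5y + 39 = (2y - 2)^2.
Expand and rearrange: 4y^2 - 13y - 35 = 0.
Solving gives y = 5 or y = -1.75.
Check each candidate in the original equation:
  y = 5: sqrt(64) = 8, while 2y - 2 = 8 — valid.
  y = -1.75: sqrt(30.25) = 5.5, while 2y - 2 = -5.5 — extraneous.

y = 5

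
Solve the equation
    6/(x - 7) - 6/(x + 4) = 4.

Multiply both sides by (x - 7)(x + 4):
6(x + 4) - 6(x - 7) = 4(x - 7)(x + 4).
Expand and collect terms: 4x² - 12x - 178 = 0.
By the quadratic formula, x = (12 ± √2992) / 8, so x ≈ 8.3374 or x ≈ -5.3374.
Neither value makes a denominator zero (x ≠ 7, x ≠ -4), so both are valid.

x = -5.3374 or x = 8.3374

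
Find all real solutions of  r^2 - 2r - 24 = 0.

Factor: (r - 6)(r + 4) = 0.
So r = 6 or r = -4.

r = -4 or r = 6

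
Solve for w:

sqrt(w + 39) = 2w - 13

w = 10

Square both sides: w + 39 = (2w - 13)^2.
Expand and rearrange: 4w^2 - 53w + 130 = 0.
Solving gives w = 10 or w = 3.25.
Check each candidate in the original equation:
  w = 10: sqrt(49) = 7, while 2w - 13 = 7 — valid.
  w = 3.25: sqrt(42.25) = 6.5, while 2w - 13 = -6.5 — extraneous.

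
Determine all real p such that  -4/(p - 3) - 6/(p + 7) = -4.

Multiply both sides by (p - 3)(p + 7):
-4(p + 7) - 6(p - 3) = -4(p - 3)(p + 7).
Expand and collect terms: -4p^2 - 6p + 94 = 0.
By the quadratic formula, p = (6 +/- sqrt(1540)) / -8, so p ~= -5.6554 or p ~= 4.1554.
Neither value makes a denominator zero (p != 3, p != -7), so both are valid.

p = -5.6554 or p = 4.1554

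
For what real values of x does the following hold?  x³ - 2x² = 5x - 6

x = -2 or x = 1 or x = 3

Rearrange: x³ - 2x² - 5x + 6 = 0.
Possible rational roots are divisors of 6. Testing x = -2 gives 0, so (x + 2) is a factor.
Divide: x³ - 2x² - 5x + 6 = (x + 2)(x² - 4x + 3).
Factor the quadratic: x = 3 or x = 1.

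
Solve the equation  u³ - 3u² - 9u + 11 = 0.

u = -2.4641 or u = 1 or u = 4.4641

Possible rational roots are divisors of 11. Testing u = 1 gives 0, so (u - 1) is a factor.
Divide: u³ - 3u² - 9u + 11 = (u - 1)(u² - 2u - 11).
Apply the quadratic formula to u² - 2u - 11 = 0: u = (2 ± √48)/2, i.e. u ≈ 4.4641 or u ≈ -2.4641.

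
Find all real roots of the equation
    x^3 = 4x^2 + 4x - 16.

Rearrange: x^3 - 4x^2 - 4x + 16 = 0.
Possible rational roots are divisors of 16. Testing x = 4 gives 0, so (x - 4) is a factor.
Divide: x^3 - 4x^2 - 4x + 16 = (x - 4)(x^2 - 4).
Factor the quadratic: x = 2 or x = -2.

x = -2 or x = 2 or x = 4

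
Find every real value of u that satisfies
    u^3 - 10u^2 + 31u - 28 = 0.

u = 1.5858 or u = 4 or u = 4.4142

Possible rational roots are divisors of -28. Testing u = 4 gives 0, so (u - 4) is a factor.
Divide: u^3 - 10u^2 + 31u - 28 = (u - 4)(u^2 - 6u + 7).
Apply the quadratic formula to u^2 - 6u + 7 = 0: u = (6 +/- sqrt(8))/2, i.e. u ~= 4.4142 or u ~= 1.5858.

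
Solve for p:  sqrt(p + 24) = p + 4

p = 1

Square both sides: p + 24 = (p + 4)^2.
Expand and rearrange: p^2 + 7p - 8 = 0.
Solving gives p = 1 or p = -8.
Check each candidate in the original equation:
  p = 1: sqrt(25) = 5, while p + 4 = 5 — valid.
  p = -8: sqrt(16) = 4, while p + 4 = -4 — extraneous.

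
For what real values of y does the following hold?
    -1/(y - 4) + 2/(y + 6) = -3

y = -6.6464 or y = 4.3131

Multiply both sides by (y - 4)(y + 6):
-(y + 6) + 2(y - 4) = -3(y - 4)(y + 6).
Expand and collect terms: -3y² - 7y + 86 = 0.
By the quadratic formula, y = (7 ± √1081) / -6, so y ≈ -6.6464 or y ≈ 4.3131.
Neither value makes a denominator zero (y ≠ 4, y ≠ -6), so both are valid.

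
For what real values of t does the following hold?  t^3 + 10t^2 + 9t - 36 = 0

Possible rational roots are divisors of -36. Testing t = -3 gives 0, so (t + 3) is a factor.
Divide: t^3 + 10t^2 + 9t - 36 = (t + 3)(t^2 + 7t - 12).
Apply the quadratic formula to t^2 + 7t - 12 = 0: t = (-7 +/- sqrt(97))/2, i.e. t ~= 1.4244 or t ~= -8.4244.

t = -8.4244 or t = -3 or t = 1.4244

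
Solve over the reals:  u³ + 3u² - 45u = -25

u = -8.5826 or u = 0.5826 or u = 5

Rearrange: u³ + 3u² - 45u + 25 = 0.
Possible rational roots are divisors of 25. Testing u = 5 gives 0, so (u - 5) is a factor.
Divide: u³ + 3u² - 45u + 25 = (u - 5)(u² + 8u - 5).
Apply the quadratic formula to u² + 8u - 5 = 0: u = (-8 ± √84)/2, i.e. u ≈ 0.5826 or u ≈ -8.5826.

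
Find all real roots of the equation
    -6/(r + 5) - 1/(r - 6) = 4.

r = -6.5305 or r = 5.7805

Multiply both sides by (r + 5)(r - 6):
-6(r - 6) - (r + 5) = 4(r + 5)(r - 6).
Expand and collect terms: 4r² + 3r - 151 = 0.
By the quadratic formula, r = (-3 ± √2425) / 8, so r ≈ 5.7805 or r ≈ -6.5305.
Neither value makes a denominator zero (r ≠ -5, r ≠ 6), so both are valid.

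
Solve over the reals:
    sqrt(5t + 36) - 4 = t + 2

t = 0

Isolate the radical: sqrt(5t + 36) = t + 6.
Square both sides: 5t + 36 = (t + 6)^2.
Expand and rearrange: t^2 + 7t = 0.
Solving gives t = 0 or t = -7.
Check each candidate in the original equation:
  t = 0: sqrt(36) = 6, while t + 6 = 6 — valid.
  t = -7: sqrt(1) = 1, while t + 6 = -1 — extraneous.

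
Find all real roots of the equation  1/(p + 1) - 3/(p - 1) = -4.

Multiply both sides by (p + 1)(p - 1):
(p - 1) - 3(p + 1) = -4(p + 1)(p - 1).
Expand and collect terms: -4p² + 2p + 8 = 0.
By the quadratic formula, p = (-2 ± √132) / -8, so p ≈ -1.1861 or p ≈ 1.6861.
Neither value makes a denominator zero (p ≠ -1, p ≠ 1), so both are valid.

p = -1.1861 or p = 1.6861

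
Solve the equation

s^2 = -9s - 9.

Rearrange to standard form: s^2 + 9s + 9 = 0.
Discriminant: (9)^2 - 4*1*9 = 45.
Quadratic formula: s = (-9 +/- sqrt(45)) / 2.
So s = -9/2 + 3*sqrt(5)/2 ~= -1.1459 or s = -9/2 - 3*sqrt(5)/2 ~= -7.8541.

s = -7.8541 or s = -1.1459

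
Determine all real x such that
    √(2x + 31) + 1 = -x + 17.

x = 9

Isolate the radical: √(2x + 31) = -x + 16.
Square both sides: 2x + 31 = (-x + 16)².
Expand and rearrange: x² - 34x + 225 = 0.
Solving gives x = 25 or x = 9.
Check each candidate in the original equation:
  x = 25: √(81) = 9, while -x + 16 = -9 — extraneous.
  x = 9: √(49) = 7, while -x + 16 = 7 — valid.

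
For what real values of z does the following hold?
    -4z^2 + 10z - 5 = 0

Discriminant: (10)^2 - 4*(-4)*(-5) = 20.
Quadratic formula: z = (-10 +/- sqrt(20)) / (-8).
So z = 5/4 - sqrt(5)/4 ~= 0.691 or z = sqrt(5)/4 + 5/4 ~= 1.809.

z = 0.691 or z = 1.809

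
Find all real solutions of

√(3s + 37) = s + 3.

s = 4

Square both sides: 3s + 37 = (s + 3)².
Expand and rearrange: s² + 3s - 28 = 0.
Solving gives s = 4 or s = -7.
Check each candidate in the original equation:
  s = 4: √(49) = 7, while s + 3 = 7 — valid.
  s = -7: √(16) = 4, while s + 3 = -4 — extraneous.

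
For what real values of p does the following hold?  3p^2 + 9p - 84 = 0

p = -7 or p = 4

Factor: 3(p + 7)(p - 4) = 0.
So p = -7 or p = 4.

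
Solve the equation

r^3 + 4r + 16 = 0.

Possible rational roots are divisors of 16. Testing r = -2 gives 0, so (r + 2) is a factor.
Divide: r^3 + 4r + 16 = (r + 2)(r^2 - 2r + 8).
The quadratic r^2 - 2r + 8 has discriminant -28 < 0, so no further real roots.

r = -2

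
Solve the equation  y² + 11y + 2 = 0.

Discriminant: (11)² − 4·1·2 = 113.
Quadratic formula: y = (-11 ± √113) / 2.
So y = -11/2 + √(113)/2 ≈ -0.1849 or y = -11/2 - √(113)/2 ≈ -10.8151.

y = -10.8151 or y = -0.1849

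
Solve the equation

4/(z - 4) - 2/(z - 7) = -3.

z = 2.8513 or z = 7.4821

Multiply both sides by (z - 4)(z - 7):
4(z - 7) - 2(z - 4) = -3(z - 4)(z - 7).
Expand and collect terms: -3z^2 + 31z - 64 = 0.
By the quadratic formula, z = (-31 +/- sqrt(193)) / -6, so z ~= 2.8513 or z ~= 7.4821.
Neither value makes a denominator zero (z != 4, z != 7), so both are valid.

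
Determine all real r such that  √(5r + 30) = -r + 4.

r = -1

Square both sides: 5r + 30 = (-r + 4)².
Expand and rearrange: r² - 13r - 14 = 0.
Solving gives r = 14 or r = -1.
Check each candidate in the original equation:
  r = 14: √(100) = 10, while -r + 4 = -10 — extraneous.
  r = -1: √(25) = 5, while -r + 4 = 5 — valid.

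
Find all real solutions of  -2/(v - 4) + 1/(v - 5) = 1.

Multiply both sides by (v - 4)(v - 5):
-2(v - 5) + (v - 4) = (v - 4)(v - 5).
Expand and collect terms: v^2 - 8v + 14 = 0.
By the quadratic formula, v = (8 +/- sqrt(8)) / 2, so v ~= 5.4142 or v ~= 2.5858.
Neither value makes a denominator zero (v != 4, v != 5), so both are valid.

v = 2.5858 or v = 5.4142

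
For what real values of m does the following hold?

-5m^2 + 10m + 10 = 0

m = -0.7321 or m = 2.7321

Discriminant: (10)^2 - 4*(-5)*10 = 300.
Quadratic formula: m = (-10 +/- sqrt(300)) / (-10).
So m = 1 - sqrt(3) ~= -0.7321 or m = 1 + sqrt(3) ~= 2.7321.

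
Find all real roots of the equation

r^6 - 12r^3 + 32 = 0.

r = 1.5874 or r = 2

Let u = r^3. The equation becomes u^2 - 12u + 32 = 0.
Factor: (u - 4)(u - 8) = 0, so u = 4 or u = 8.
r^3 = 4 gives r = (4)^(1/3) ~= 1.5874.
r^3 = 8 gives r = 2.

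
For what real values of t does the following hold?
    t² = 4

t = -2 or t = 2

Bring every term to one side: t² - 4 = 0.
Factor: (t + 2)(t - 2) = 0.
So t = -2 or t = 2.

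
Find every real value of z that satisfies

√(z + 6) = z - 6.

z = 10

Square both sides: z + 6 = (z - 6)².
Expand and rearrange: z² - 13z + 30 = 0.
Solving gives z = 10 or z = 3.
Check each candidate in the original equation:
  z = 10: √(16) = 4, while z - 6 = 4 — valid.
  z = 3: √(9) = 3, while z - 6 = -3 — extraneous.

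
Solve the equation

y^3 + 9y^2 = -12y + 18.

y = -6.873 or y = -3 or y = 0.873

Rearrange: y^3 + 9y^2 + 12y - 18 = 0.
Possible rational roots are divisors of -18. Testing y = -3 gives 0, so (y + 3) is a factor.
Divide: y^3 + 9y^2 + 12y - 18 = (y + 3)(y^2 + 6y - 6).
Apply the quadratic formula to y^2 + 6y - 6 = 0: y = (-6 +/- sqrt(60))/2, i.e. y ~= 0.873 or y ~= -6.873.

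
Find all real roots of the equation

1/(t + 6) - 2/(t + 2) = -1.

t = -6.7016 or t = -0.2984

Multiply both sides by (t + 6)(t + 2):
(t + 2) - 2(t + 6) = -(t + 6)(t + 2).
Expand and collect terms: -t² - 7t - 2 = 0.
By the quadratic formula, t = (7 ± √41) / -2, so t ≈ -6.7016 or t ≈ -0.2984.
Neither value makes a denominator zero (t ≠ -6, t ≠ -2), so both are valid.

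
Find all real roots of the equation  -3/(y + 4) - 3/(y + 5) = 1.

y = -10.5414 or y = -4.4586

Multiply both sides by (y + 4)(y + 5):
-3(y + 5) - 3(y + 4) = (y + 4)(y + 5).
Expand and collect terms: y² + 15y + 47 = 0.
By the quadratic formula, y = (-15 ± √37) / 2, so y ≈ -4.4586 or y ≈ -10.5414.
Neither value makes a denominator zero (y ≠ -4, y ≠ -5), so both are valid.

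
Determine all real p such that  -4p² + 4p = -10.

p = -1.1583 or p = 2.1583

Rearrange to standard form: -4p² + 4p + 10 = 0.
Discriminant: (4)² − 4·(-4)·10 = 176.
Quadratic formula: p = (-4 ± √176) / (-8).
So p = 1/2 - √(11)/2 ≈ -1.1583 or p = 1/2 + √(11)/2 ≈ 2.1583.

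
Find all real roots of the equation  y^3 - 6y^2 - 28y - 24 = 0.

Possible rational roots are divisors of -24. Testing y = -2 gives 0, so (y + 2) is a factor.
Divide: y^3 - 6y^2 - 28y - 24 = (y + 2)(y^2 - 8y - 12).
Apply the quadratic formula to y^2 - 8y - 12 = 0: y = (8 +/- sqrt(112))/2, i.e. y ~= 9.2915 or y ~= -1.2915.

y = -2 or y = -1.2915 or y = 9.2915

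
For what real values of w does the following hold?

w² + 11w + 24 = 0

w = -8 or w = -3

Factor: (w + 8)(w + 3) = 0.
So w = -8 or w = -3.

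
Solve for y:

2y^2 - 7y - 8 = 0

Discriminant: (-7)^2 - 4*2*(-8) = 113.
Quadratic formula: y = (7 +/- sqrt(113)) / 4.
So y = 7/4 + sqrt(113)/4 ~= 4.4075 or y = 7/4 - sqrt(113)/4 ~= -0.9075.

y = -0.9075 or y = 4.4075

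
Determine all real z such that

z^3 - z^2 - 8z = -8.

Rearrange: z^3 - z^2 - 8z + 8 = 0.
Possible rational roots are divisors of 8. Testing z = 1 gives 0, so (z - 1) is a factor.
Divide: z^3 - z^2 - 8z + 8 = (z - 1)(z^2 - 8).
Apply the quadratic formula to z^2 - 8 = 0: z = (0 +/- sqrt(32))/2, i.e. z ~= 2.8284 or z ~= -2.8284.

z = -2.8284 or z = 1 or z = 2.8284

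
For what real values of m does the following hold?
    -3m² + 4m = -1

m = -0.2153 or m = 1.5486

Rearrange to standard form: -3m² + 4m + 1 = 0.
Discriminant: (4)² − 4·(-3)·1 = 28.
Quadratic formula: m = (-4 ± √28) / (-6).
So m = 2/3 - √(7)/3 ≈ -0.2153 or m = 2/3 + √(7)/3 ≈ 1.5486.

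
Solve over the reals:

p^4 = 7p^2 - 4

Let u = p^2. The equation becomes u^2 - 7u + 4 = 0.
By the quadratic formula, u = sqrt(33)/2 + 7/2 or u = 7/2 - sqrt(33)/2.
p^2 = sqrt(33)/2 + 7/2 gives p = +/-sqrt(sqrt(33)/2 + 7/2) ~= +/-2.5243.
p^2 = 7/2 - sqrt(33)/2 gives p = +/-sqrt(7/2 - sqrt(33)/2) ~= +/-0.7923.

p = -2.5243 or p = -0.7923 or p = 0.7923 or p = 2.5243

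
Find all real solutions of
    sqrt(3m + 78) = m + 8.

m = 1

Square both sides: 3m + 78 = (m + 8)^2.
Expand and rearrange: m^2 + 13m - 14 = 0.
Solving gives m = 1 or m = -14.
Check each candidate in the original equation:
  m = 1: sqrt(81) = 9, while m + 8 = 9 — valid.
  m = -14: sqrt(36) = 6, while m + 8 = -6 — extraneous.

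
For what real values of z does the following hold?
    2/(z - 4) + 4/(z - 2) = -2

z = -0.5616 or z = 3.5616

Multiply both sides by (z - 4)(z - 2):
2(z - 2) + 4(z - 4) = -2(z - 4)(z - 2).
Expand and collect terms: -2z² + 6z + 4 = 0.
By the quadratic formula, z = (-6 ± √68) / -4, so z ≈ -0.5616 or z ≈ 3.5616.
Neither value makes a denominator zero (z ≠ 4, z ≠ 2), so both are valid.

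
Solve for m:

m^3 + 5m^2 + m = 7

Rearrange: m^3 + 5m^2 + m - 7 = 0.
Possible rational roots are divisors of -7. Testing m = 1 gives 0, so (m - 1) is a factor.
Divide: m^3 + 5m^2 + m - 7 = (m - 1)(m^2 + 6m + 7).
Apply the quadratic formula to m^2 + 6m + 7 = 0: m = (-6 +/- sqrt(8))/2, i.e. m ~= -1.5858 or m ~= -4.4142.

m = -4.4142 or m = -1.5858 or m = 1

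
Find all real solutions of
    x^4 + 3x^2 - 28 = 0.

Let u = x^2. The equation becomes u^2 + 3u - 28 = 0.
Factor: (u - 4)(u + 7) = 0, so u = 4 or u = -7.
x^2 = 4 gives x = +/-2.
x^2 = -7 < 0 has no real solution.

x = -2 or x = 2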